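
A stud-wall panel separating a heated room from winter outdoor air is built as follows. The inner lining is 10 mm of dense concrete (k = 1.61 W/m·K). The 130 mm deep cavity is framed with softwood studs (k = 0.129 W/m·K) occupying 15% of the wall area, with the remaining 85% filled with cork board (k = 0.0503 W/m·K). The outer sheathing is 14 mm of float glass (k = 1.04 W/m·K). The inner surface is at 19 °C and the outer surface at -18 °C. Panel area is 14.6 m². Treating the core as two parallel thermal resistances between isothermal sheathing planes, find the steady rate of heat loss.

Sheathing layers in series; stud and cavity paths in parallel between them.
R_inner = 0.01/(1.61×14.6) = 4.254×10^-4 K/W
R_stud  = 0.13/(0.129×0.15×14.6) = 0.4602 K/W
R_cav   = 0.13/(0.0503×0.85×14.6) = 0.2083 K/W
1/R_core = 1/R_stud + 1/R_cav → R_core = 0.1434 K/W
R_outer = 0.014/(1.04×14.6) = 9.22×10^-4 K/W
R_total = 0.1447 K/W
Q = ΔT/R_total = 37/0.1447

Q ≈ 256 W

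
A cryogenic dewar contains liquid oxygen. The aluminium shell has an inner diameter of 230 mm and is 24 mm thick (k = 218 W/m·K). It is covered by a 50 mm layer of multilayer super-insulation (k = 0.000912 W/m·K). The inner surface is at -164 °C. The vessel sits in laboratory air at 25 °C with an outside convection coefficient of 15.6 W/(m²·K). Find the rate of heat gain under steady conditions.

Q ≈ 1.14 W

Radial (spherical) resistances in series:
R_aluminium shell = (1/0.115 − 1/0.139)/(4π×218) = 5.481×10^-4 K/W
R_multilayer super-insulation = (1/0.139 − 1/0.189)/(4π×0.000912) = 166.1 K/W
R_outer film = 1/(h·4πr_o²) = 1/(15.6×4π×0.189²) = 0.1428 K/W
R_total = 166.2 K/W
Q = ΔT/R_total = 189/166.2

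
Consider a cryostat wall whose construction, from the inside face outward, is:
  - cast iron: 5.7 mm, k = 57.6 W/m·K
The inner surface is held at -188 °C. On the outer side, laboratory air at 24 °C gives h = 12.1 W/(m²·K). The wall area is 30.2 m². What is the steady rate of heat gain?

Q ≈ 77400 W

Using the resistance-network approach (series):
R_cast iron = L/(kA) = 0.0057/(57.6×30.2) = 3.277×10^-6 K/W
R_outer film = 1/(h_o·A) = 1/(12.1×30.2) = 0.002737 K/W
R_total = 0.00274 K/W
Q = ΔT / R_total = 212 / 0.00274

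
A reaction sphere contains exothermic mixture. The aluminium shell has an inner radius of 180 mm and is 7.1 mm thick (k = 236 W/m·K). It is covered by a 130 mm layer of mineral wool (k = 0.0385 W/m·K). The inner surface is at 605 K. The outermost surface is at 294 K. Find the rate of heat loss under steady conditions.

Each spherical layer contributes R = (1/r_i − 1/r_o)/(4πk):
R_aluminium shell = (1/0.18 − 1/0.1871)/(4π×236) = 7.109×10^-5 K/W
R_mineral wool = (1/0.1871 − 1/0.3171)/(4π×0.0385) = 4.529 K/W
R_total = 4.529 K/W
Q = ΔT/R_total = 311/4.529

Q ≈ 68.7 W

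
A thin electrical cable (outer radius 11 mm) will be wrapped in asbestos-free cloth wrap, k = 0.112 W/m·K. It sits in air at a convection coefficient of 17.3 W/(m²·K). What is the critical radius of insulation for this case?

r_cr ≈ 6.47 mm

For a cylinder r_cr = k/h = 0.112/17.3
r_cr = 6.47 mm; since the bare radius (11 mm) is above r_cr, any added insulation will reduce heat loss.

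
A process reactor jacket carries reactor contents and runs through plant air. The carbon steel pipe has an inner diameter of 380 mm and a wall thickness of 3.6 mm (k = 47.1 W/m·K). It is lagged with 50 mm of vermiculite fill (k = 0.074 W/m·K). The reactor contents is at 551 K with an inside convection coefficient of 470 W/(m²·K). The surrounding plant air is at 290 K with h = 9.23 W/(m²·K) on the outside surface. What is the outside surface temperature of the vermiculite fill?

Radial resistances (cylindrical: R_cond = ln(r_o/r_i)/(2πkL), R_conv = 1/(h·2πrL)):
R_inner film = 1/(h_i·2πr₁L) = 1/(470×2π×0.19×1) = 0.001782 K/W
R_carbon steel pipe wall = ln(193.6/190)/(2π×47.1×1) = 6.343×10^-5 K/W
R_vermiculite fill = ln(243.6/193.6)/(2π×0.074×1) = 0.4941 K/W
R_outer film = 1/(h_o·2πr_oL) = 1/(9.23×2π×0.2436×1) = 0.07078 K/W
R_total = 0.5667 K/W
Q = ΔT/R_total = 261/0.5667
Q = 461 W/m
T_interface = T_inner − Q·ΣR(inner→interface) = 551 − 461×0.4959

T ≈ 323 K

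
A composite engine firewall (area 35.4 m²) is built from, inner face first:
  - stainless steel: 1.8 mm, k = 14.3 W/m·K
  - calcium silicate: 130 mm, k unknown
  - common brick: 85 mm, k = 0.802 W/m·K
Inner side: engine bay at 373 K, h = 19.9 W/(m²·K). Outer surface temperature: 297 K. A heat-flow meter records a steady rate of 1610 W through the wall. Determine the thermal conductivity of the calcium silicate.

k ≈ 0.0858 W/(m·K)

Treating each layer as a thermal resistance in series:
R_inner film = 1/(h_i·A) = 1/(19.9×35.4) = 0.00142 K/W
R_stainless steel = L/(kA) = 0.0018/(14.3×35.4) = 3.556×10^-6 K/W
R_common brick = L/(kA) = 0.085/(0.802×35.4) = 0.002994 K/W
Sum of known resistances R_other = 0.004417 K/W
Total R = ΔT/Q = 76/1610 = 0.0472 K/W
R_calcium silicate = R_total − R_other = 0.04279 K/W
k = L/(R·A) = 0.13/(0.04279×35.4)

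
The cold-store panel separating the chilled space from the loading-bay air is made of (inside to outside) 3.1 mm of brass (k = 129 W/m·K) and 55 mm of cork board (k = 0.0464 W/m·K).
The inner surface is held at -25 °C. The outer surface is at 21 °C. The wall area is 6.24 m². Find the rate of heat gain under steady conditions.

Q ≈ 242 W

Using the resistance-network approach (series):
R_brass = L/(kA) = 0.0031/(129×6.24) = 3.851×10^-6 K/W
R_cork board = L/(kA) = 0.055/(0.0464×6.24) = 0.19 K/W
R_total = 0.19 K/W
Q = ΔT / R_total = 46 / 0.19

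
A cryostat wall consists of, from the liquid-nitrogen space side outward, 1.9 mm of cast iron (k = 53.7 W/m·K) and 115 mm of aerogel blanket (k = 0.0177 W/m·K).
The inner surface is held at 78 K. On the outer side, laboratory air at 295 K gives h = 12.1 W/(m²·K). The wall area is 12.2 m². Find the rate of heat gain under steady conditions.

Q ≈ 402 W

Series thermal resistances:
R_cast iron = L/(kA) = 0.0019/(53.7×12.2) = 2.9×10^-6 K/W
R_aerogel blanket = L/(kA) = 0.115/(0.0177×12.2) = 0.5326 K/W
R_outer film = 1/(h_o·A) = 1/(12.1×12.2) = 0.006774 K/W
R_total = 0.5393 K/W
Q = ΔT / R_total = 217 / 0.5393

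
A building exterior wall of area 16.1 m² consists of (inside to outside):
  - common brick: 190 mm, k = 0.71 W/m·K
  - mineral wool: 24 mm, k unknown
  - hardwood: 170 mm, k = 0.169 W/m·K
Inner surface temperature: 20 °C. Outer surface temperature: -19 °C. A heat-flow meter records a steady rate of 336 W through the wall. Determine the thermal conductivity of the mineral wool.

k ≈ 0.0403 W/(m·K)

Treating each layer as a thermal resistance in series:
R_common brick = L/(kA) = 0.19/(0.71×16.1) = 0.01662 K/W
R_hardwood = L/(kA) = 0.17/(0.169×16.1) = 0.06248 K/W
Sum of known resistances R_other = 0.0791 K/W
Total R = ΔT/Q = 39/336 = 0.1161 K/W
R_mineral wool = R_total − R_other = 0.03697 K/W
k = L/(R·A) = 0.024/(0.03697×16.1)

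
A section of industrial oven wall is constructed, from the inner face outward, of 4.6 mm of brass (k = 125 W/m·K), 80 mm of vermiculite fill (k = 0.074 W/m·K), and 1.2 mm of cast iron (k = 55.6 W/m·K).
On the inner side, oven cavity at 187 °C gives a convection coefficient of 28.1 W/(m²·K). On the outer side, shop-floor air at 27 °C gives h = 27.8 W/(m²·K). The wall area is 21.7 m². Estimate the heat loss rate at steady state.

Q ≈ 3010 W

Model the wall as resistances in series:
R_inner film = 1/(h_i·A) = 1/(28.1×21.7) = 0.00164 K/W
R_brass = L/(kA) = 0.0046/(125×21.7) = 1.696×10^-6 K/W
R_vermiculite fill = L/(kA) = 0.08/(0.074×21.7) = 0.04982 K/W
R_cast iron = L/(kA) = 0.0012/(55.6×21.7) = 9.946×10^-7 K/W
R_outer film = 1/(h_o·A) = 1/(27.8×21.7) = 0.001658 K/W
R_total = 0.05312 K/W
Q = ΔT / R_total = 160 / 0.05312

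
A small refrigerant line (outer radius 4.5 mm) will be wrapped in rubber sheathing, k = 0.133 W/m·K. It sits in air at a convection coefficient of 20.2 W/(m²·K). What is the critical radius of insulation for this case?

r_cr ≈ 6.58 mm

For a cylinder r_cr = k/h = 0.133/20.2
r_cr = 6.58 mm; since the bare radius (4.5 mm) is below r_cr, adding a thin layer of insulation will *increase* heat loss.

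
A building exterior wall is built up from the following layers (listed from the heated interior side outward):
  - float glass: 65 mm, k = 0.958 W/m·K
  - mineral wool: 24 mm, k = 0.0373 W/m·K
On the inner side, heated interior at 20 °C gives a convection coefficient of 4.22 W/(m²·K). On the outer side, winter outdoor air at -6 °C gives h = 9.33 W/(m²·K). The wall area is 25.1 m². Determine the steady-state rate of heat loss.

Q ≈ 618 W

Thermal resistances in series:
R_inner film = 1/(h_i·A) = 1/(4.22×25.1) = 0.009441 K/W
R_float glass = L/(kA) = 0.065/(0.958×25.1) = 0.002703 K/W
R_mineral wool = L/(kA) = 0.024/(0.0373×25.1) = 0.02563 K/W
R_outer film = 1/(h_o·A) = 1/(9.33×25.1) = 0.00427 K/W
R_total = 0.04205 K/W
Q = ΔT / R_total = 26 / 0.04205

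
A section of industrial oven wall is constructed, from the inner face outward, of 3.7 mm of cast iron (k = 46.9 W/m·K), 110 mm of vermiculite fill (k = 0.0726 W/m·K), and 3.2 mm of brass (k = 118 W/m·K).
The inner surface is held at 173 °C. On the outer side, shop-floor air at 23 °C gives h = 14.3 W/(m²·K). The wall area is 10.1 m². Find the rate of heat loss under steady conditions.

Thermal resistances in series:
R_cast iron = L/(kA) = 0.0037/(46.9×10.1) = 7.811×10^-6 K/W
R_vermiculite fill = L/(kA) = 0.11/(0.0726×10.1) = 0.15 K/W
R_brass = L/(kA) = 0.0032/(118×10.1) = 2.685×10^-6 K/W
R_outer film = 1/(h_o·A) = 1/(14.3×10.1) = 0.006924 K/W
R_total = 0.1569 K/W
Q = ΔT / R_total = 150 / 0.1569

Q ≈ 956 W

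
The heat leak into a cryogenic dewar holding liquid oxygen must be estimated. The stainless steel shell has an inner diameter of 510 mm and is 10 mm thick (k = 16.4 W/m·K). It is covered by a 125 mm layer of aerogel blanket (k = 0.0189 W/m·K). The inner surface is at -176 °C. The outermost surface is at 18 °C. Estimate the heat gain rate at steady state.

Spherical conduction: R = (1/r_in − 1/r_out)/(4πk) per layer; series-sum.
R_stainless steel shell = (1/0.255 − 1/0.265)/(4π×16.4) = 7.181×10^-4 K/W
R_aerogel blanket = (1/0.265 − 1/0.39)/(4π×0.0189) = 5.092 K/W
R_total = 5.093 K/W
Q = ΔT/R_total = 194/5.093

Q ≈ 38.1 W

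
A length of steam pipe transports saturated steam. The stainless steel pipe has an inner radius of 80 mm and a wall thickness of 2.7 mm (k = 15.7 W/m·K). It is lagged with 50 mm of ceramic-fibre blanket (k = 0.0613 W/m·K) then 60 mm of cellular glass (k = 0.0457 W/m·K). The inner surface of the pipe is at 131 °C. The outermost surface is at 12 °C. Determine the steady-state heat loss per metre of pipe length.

Cylindrical conduction, so R = ln(r₂/r₁)/(2πkL) per layer, in series:
R_stainless steel pipe wall = ln(82.7/80)/(2π×15.7×1) = 3.365×10^-4 K/W
R_ceramic-fibre blanket = ln(132.7/82.7)/(2π×0.0613×1) = 1.228 K/W
R_cellular glass = ln(192.7/132.7)/(2π×0.0457×1) = 1.299 K/W
R_total = 2.527 K/W
Q = ΔT/R_total = 119/2.527

q′ ≈ 47.1 W/m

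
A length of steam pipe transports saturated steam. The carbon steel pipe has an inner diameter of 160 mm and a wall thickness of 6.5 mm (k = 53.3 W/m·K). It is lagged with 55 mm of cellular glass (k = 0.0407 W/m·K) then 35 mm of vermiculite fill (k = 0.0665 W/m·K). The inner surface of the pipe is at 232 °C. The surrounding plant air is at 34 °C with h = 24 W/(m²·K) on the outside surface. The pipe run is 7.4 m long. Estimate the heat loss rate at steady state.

Q ≈ 588 W

Radial resistances (cylindrical: R_cond = ln(r_o/r_i)/(2πkL), R_conv = 1/(h·2πrL)):
R_carbon steel pipe wall = ln(86.5/80)/(2π×53.3×7.4) = 3.152×10^-5 K/W
R_cellular glass = ln(141.5/86.5)/(2π×0.0407×7.4) = 0.2601 K/W
R_vermiculite fill = ln(176.5/141.5)/(2π×0.0665×7.4) = 0.07148 K/W
R_outer film = 1/(h_o·2πr_oL) = 1/(24×2π×0.1765×7.4) = 0.005077 K/W
R_total = 0.3367 K/W
Q = ΔT/R_total = 198/0.3367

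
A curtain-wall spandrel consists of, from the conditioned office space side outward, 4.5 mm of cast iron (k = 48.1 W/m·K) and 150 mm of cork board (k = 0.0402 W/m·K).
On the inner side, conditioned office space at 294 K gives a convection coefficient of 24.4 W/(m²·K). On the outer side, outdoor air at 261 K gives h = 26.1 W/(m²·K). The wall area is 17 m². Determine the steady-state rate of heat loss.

Thermal resistances in series:
R_inner film = 1/(h_i·A) = 1/(24.4×17) = 0.002411 K/W
R_cast iron = L/(kA) = 0.0045/(48.1×17) = 5.503×10^-6 K/W
R_cork board = L/(kA) = 0.15/(0.0402×17) = 0.2195 K/W
R_outer film = 1/(h_o·A) = 1/(26.1×17) = 0.002254 K/W
R_total = 0.2242 K/W
Q = ΔT / R_total = 33 / 0.2242

Q ≈ 147 W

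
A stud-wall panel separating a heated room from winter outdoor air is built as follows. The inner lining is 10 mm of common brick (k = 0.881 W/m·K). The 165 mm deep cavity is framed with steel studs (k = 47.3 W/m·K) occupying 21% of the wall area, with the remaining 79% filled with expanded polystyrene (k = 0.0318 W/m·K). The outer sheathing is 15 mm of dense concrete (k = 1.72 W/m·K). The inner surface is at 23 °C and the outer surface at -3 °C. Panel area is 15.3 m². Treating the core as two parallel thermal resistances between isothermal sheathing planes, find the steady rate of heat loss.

Q ≈ 10900 W

Sheathing layers in series; stud and cavity paths in parallel between them.
R_inner = 0.01/(0.881×15.3) = 7.419×10^-4 K/W
R_stud  = 0.165/(47.3×0.21×15.3) = 0.001086 K/W
R_cav   = 0.165/(0.0318×0.79×15.3) = 0.4293 K/W
1/R_core = 1/R_stud + 1/R_cav → R_core = 0.001083 K/W
R_outer = 0.015/(1.72×15.3) = 5.7×10^-4 K/W
R_total = 0.002395 K/W
Q = ΔT/R_total = 26/0.002395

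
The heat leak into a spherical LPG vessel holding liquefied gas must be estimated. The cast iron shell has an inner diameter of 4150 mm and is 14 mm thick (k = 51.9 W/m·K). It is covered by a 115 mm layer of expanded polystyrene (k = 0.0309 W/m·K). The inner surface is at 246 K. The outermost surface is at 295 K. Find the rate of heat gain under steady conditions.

Radial (spherical) resistances in series:
R_cast iron shell = (1/2.075 − 1/2.089)/(4π×51.9) = 4.952×10^-6 K/W
R_expanded polystyrene = (1/2.089 − 1/2.204)/(4π×0.0309) = 0.06432 K/W
R_total = 0.06433 K/W
Q = ΔT/R_total = 49/0.06433

Q ≈ 762 W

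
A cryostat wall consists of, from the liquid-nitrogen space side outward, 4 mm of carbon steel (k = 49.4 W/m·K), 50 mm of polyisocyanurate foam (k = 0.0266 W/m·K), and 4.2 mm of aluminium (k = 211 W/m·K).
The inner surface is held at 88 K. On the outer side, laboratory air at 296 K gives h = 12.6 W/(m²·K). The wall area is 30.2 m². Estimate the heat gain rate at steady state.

Using the resistance-network approach (series):
R_carbon steel = L/(kA) = 0.004/(49.4×30.2) = 2.681×10^-6 K/W
R_polyisocyanurate foam = L/(kA) = 0.05/(0.0266×30.2) = 0.06224 K/W
R_aluminium = L/(kA) = 0.0042/(211×30.2) = 6.591×10^-7 K/W
R_outer film = 1/(h_o·A) = 1/(12.6×30.2) = 0.002628 K/W
R_total = 0.06487 K/W
Q = ΔT / R_total = 208 / 0.06487

Q ≈ 3210 W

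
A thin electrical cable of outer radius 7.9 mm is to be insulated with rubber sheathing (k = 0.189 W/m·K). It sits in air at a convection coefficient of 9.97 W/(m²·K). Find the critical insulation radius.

r_cr ≈ 19 mm

For a cylinder r_cr = k/h = 0.189/9.97
r_cr = 19 mm; since the bare radius (7.9 mm) is below r_cr, adding a thin layer of insulation will *increase* heat loss.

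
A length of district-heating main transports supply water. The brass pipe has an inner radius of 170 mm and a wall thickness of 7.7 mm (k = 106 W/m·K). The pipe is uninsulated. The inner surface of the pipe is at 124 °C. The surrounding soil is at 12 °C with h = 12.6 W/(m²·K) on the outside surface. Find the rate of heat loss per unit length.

q′ ≈ 1570 W/m

Radial resistances (cylindrical: R_cond = ln(r_o/r_i)/(2πkL), R_conv = 1/(h·2πrL)):
R_brass pipe wall = ln(177.7/170)/(2π×106×1) = 6.651×10^-5 K/W
R_outer film = 1/(h_o·2πr_oL) = 1/(12.6×2π×0.1777×1) = 0.07108 K/W
R_total = 0.07115 K/W
Q = ΔT/R_total = 112/0.07115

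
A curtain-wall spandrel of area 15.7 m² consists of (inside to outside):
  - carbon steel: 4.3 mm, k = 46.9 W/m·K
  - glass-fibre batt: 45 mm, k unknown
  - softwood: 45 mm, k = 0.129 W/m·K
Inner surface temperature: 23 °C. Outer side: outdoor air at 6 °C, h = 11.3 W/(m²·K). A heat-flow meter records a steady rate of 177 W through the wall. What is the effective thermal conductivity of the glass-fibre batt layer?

k ≈ 0.042 W/(m·K)

Treating each layer as a thermal resistance in series:
R_carbon steel = L/(kA) = 0.0043/(46.9×15.7) = 5.84×10^-6 K/W
R_softwood = L/(kA) = 0.045/(0.129×15.7) = 0.02222 K/W
R_outer film = 1/(h_o·A) = 1/(11.3×15.7) = 0.005637 K/W
Sum of known resistances R_other = 0.02786 K/W
Total R = ΔT/Q = 17/177 = 0.09605 K/W
R_glass-fibre batt = R_total − R_other = 0.06818 K/W
k = L/(R·A) = 0.045/(0.06818×15.7)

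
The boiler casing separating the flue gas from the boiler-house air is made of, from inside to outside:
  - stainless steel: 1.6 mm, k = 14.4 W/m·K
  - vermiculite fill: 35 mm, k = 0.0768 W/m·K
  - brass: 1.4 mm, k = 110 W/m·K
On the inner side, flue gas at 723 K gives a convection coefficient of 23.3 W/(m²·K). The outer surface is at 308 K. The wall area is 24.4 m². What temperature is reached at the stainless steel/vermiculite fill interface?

Series thermal resistances:
R_inner film = 1/(h_i·A) = 1/(23.3×24.4) = 0.001759 K/W
R_stainless steel = L/(kA) = 0.0016/(14.4×24.4) = 4.554×10^-6 K/W
R_vermiculite fill = L/(kA) = 0.035/(0.0768×24.4) = 0.01868 K/W
R_brass = L/(kA) = 0.0014/(110×24.4) = 5.216×10^-7 K/W
R_total = 0.02044 K/W;  Q = ΔT/R_total = 415/0.02044 = 20300 W
T_interface = T_inner − Q·ΣR(inner→interface) = 723 − 20300×0.001764

T ≈ 687 K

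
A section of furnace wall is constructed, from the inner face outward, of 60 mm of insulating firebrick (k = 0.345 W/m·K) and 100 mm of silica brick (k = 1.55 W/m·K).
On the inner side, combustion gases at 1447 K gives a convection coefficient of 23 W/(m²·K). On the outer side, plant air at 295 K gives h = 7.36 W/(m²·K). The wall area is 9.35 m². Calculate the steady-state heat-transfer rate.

Treating each layer as a thermal resistance in series:
R_inner film = 1/(h_i·A) = 1/(23×9.35) = 0.00465 K/W
R_insulating firebrick = L/(kA) = 0.06/(0.345×9.35) = 0.0186 K/W
R_silica brick = L/(kA) = 0.1/(1.55×9.35) = 0.0069 K/W
R_outer film = 1/(h_o·A) = 1/(7.36×9.35) = 0.01453 K/W
R_total = 0.04468 K/W
Q = ΔT / R_total = 1152 / 0.04468

Q ≈ 25800 W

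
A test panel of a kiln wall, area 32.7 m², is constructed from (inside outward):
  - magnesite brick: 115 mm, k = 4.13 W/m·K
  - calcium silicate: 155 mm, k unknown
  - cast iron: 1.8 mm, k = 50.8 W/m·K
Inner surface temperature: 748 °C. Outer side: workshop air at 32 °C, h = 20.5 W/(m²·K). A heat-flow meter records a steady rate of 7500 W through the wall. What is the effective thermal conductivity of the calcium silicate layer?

Thermal resistances in series:
R_magnesite brick = L/(kA) = 0.115/(4.13×32.7) = 8.515×10^-4 K/W
R_cast iron = L/(kA) = 0.0018/(50.8×32.7) = 1.084×10^-6 K/W
R_outer film = 1/(h_o·A) = 1/(20.5×32.7) = 0.001492 K/W
Sum of known resistances R_other = 0.002344 K/W
Total R = ΔT/Q = 716/7500 = 0.09547 K/W
R_calcium silicate = R_total − R_other = 0.09312 K/W
k = L/(R·A) = 0.155/(0.09312×32.7)

k ≈ 0.0509 W/(m·K)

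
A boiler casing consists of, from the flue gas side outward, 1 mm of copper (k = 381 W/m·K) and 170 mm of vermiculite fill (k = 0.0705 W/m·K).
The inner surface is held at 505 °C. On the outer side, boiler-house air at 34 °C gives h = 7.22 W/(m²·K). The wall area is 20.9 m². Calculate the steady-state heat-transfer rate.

Q ≈ 3860 W

Using the resistance-network approach (series):
R_copper = L/(kA) = 0.001/(381×20.9) = 1.256×10^-7 K/W
R_vermiculite fill = L/(kA) = 0.17/(0.0705×20.9) = 0.1154 K/W
R_outer film = 1/(h_o·A) = 1/(7.22×20.9) = 0.006627 K/W
R_total = 0.122 K/W
Q = ΔT / R_total = 471 / 0.122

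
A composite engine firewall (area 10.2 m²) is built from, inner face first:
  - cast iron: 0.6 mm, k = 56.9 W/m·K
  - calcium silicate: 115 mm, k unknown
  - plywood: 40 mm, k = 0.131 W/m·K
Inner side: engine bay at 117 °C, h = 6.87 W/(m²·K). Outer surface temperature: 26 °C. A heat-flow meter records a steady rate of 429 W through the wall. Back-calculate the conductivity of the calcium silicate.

Thermal resistances in series:
R_inner film = 1/(h_i·A) = 1/(6.87×10.2) = 0.01427 K/W
R_cast iron = L/(kA) = 0.0006/(56.9×10.2) = 1.034×10^-6 K/W
R_plywood = L/(kA) = 0.04/(0.131×10.2) = 0.02994 K/W
Sum of known resistances R_other = 0.04421 K/W
Total R = ΔT/Q = 91/429 = 0.2121 K/W
R_calcium silicate = R_total − R_other = 0.1679 K/W
k = L/(R·A) = 0.115/(0.1679×10.2)

k ≈ 0.0671 W/(m·K)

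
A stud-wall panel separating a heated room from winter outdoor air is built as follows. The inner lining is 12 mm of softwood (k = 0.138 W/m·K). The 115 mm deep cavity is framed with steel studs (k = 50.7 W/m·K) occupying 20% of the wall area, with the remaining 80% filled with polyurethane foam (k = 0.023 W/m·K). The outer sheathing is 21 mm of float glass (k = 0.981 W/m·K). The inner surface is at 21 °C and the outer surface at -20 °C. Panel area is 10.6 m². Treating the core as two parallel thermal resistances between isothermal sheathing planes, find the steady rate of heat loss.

Q ≈ 3630 W

Sheathing layers in series; stud and cavity paths in parallel between them.
R_inner = 0.012/(0.138×10.6) = 0.008203 K/W
R_stud  = 0.115/(50.7×0.2×10.6) = 0.00107 K/W
R_cav   = 0.115/(0.023×0.8×10.6) = 0.5896 K/W
1/R_core = 1/R_stud + 1/R_cav → R_core = 0.001068 K/W
R_outer = 0.021/(0.981×10.6) = 0.00202 K/W
R_total = 0.01129 K/W
Q = ΔT/R_total = 41/0.01129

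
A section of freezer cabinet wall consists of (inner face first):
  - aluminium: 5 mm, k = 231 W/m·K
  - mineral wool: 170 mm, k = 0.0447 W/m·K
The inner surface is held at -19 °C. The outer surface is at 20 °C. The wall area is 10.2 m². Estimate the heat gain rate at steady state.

Q ≈ 105 W

Thermal resistances in series:
R_aluminium = L/(kA) = 0.005/(231×10.2) = 2.122×10^-6 K/W
R_mineral wool = L/(kA) = 0.17/(0.0447×10.2) = 0.3729 K/W
R_total = 0.3729 K/W
Q = ΔT / R_total = 39 / 0.3729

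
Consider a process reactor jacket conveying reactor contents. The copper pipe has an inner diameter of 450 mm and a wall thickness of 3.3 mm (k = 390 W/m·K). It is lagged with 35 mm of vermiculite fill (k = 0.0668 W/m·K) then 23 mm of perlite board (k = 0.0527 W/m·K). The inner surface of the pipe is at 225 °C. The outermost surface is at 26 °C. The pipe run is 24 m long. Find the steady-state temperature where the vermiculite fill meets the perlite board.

For a radial system each layer contributes R = ln(r_out/r_in)/(2πkL); films add R = 1/(hA).
R_copper pipe wall = ln(228.3/225)/(2π×390×24) = 2.476×10^-7 K/W
R_vermiculite fill = ln(263.3/228.3)/(2π×0.0668×24) = 0.01416 K/W
R_perlite board = ln(286.3/263.3)/(2π×0.0527×24) = 0.01054 K/W
R_total = 0.0247 K/W
Q = ΔT/R_total = 199/0.0247
Q = 8060 W
T_interface = T_inner − Q·ΣR(inner→interface) = 225 − 8060×0.01416

T ≈ 111 °C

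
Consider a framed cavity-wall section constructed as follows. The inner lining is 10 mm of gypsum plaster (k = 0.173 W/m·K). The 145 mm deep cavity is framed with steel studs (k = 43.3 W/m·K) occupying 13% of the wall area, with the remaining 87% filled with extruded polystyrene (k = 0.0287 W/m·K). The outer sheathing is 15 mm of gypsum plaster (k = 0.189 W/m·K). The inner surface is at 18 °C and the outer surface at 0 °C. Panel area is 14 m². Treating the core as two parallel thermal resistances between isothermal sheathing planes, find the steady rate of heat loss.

Q ≈ 1550 W

Sheathing layers in series; stud and cavity paths in parallel between them.
R_inner = 0.01/(0.173×14) = 0.004129 K/W
R_stud  = 0.145/(43.3×0.13×14) = 0.00184 K/W
R_cav   = 0.145/(0.0287×0.87×14) = 0.4148 K/W
1/R_core = 1/R_stud + 1/R_cav → R_core = 0.001832 K/W
R_outer = 0.015/(0.189×14) = 0.005669 K/W
R_total = 0.01163 K/W
Q = ΔT/R_total = 18/0.01163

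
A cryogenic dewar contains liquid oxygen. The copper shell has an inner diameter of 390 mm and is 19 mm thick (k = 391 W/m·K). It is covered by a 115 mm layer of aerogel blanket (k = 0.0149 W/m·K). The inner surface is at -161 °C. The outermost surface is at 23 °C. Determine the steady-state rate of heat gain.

Q ≈ 21.1 W

For a spherical shell R = (1/r₁ − 1/r₂)/(4πk); film R = 1/(h·4πr²). In series:
R_copper shell = (1/0.195 − 1/0.214)/(4π×391) = 9.267×10^-5 K/W
R_aerogel blanket = (1/0.214 − 1/0.329)/(4π×0.0149) = 8.724 K/W
R_total = 8.724 K/W
Q = ΔT/R_total = 184/8.724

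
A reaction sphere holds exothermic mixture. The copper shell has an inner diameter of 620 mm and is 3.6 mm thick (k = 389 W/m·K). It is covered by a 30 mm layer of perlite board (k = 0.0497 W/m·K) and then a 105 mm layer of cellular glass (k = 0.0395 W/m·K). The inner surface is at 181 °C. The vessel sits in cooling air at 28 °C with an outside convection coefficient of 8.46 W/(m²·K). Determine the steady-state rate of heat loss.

Each spherical layer contributes R = (1/r_i − 1/r_o)/(4πk):
R_copper shell = (1/0.31 − 1/0.3136)/(4π×389) = 7.575×10^-6 K/W
R_perlite board = (1/0.3136 − 1/0.3436)/(4π×0.0497) = 0.4458 K/W
R_cellular glass = (1/0.3436 − 1/0.4486)/(4π×0.0395) = 1.372 K/W
R_outer film = 1/(h·4πr_o²) = 1/(8.46×4π×0.4486²) = 0.04674 K/W
R_total = 1.865 K/W
Q = ΔT/R_total = 153/1.865

Q ≈ 82 W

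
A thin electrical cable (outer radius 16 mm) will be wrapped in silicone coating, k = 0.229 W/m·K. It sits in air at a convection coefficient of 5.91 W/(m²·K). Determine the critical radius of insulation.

For a cylinder r_cr = k/h = 0.229/5.91
r_cr = 38.7 mm; since the bare radius (16 mm) is below r_cr, adding a thin layer of insulation will *increase* heat loss.

r_cr ≈ 38.7 mm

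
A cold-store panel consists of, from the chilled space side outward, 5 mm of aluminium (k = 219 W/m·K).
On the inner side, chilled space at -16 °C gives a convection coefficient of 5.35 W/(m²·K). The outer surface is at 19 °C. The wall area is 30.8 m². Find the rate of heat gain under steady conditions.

Q ≈ 5770 W

Using the resistance-network approach (series):
R_inner film = 1/(h_i·A) = 1/(5.35×30.8) = 0.006069 K/W
R_aluminium = L/(kA) = 0.005/(219×30.8) = 7.413×10^-7 K/W
R_total = 0.006069 K/W
Q = ΔT / R_total = 35 / 0.006069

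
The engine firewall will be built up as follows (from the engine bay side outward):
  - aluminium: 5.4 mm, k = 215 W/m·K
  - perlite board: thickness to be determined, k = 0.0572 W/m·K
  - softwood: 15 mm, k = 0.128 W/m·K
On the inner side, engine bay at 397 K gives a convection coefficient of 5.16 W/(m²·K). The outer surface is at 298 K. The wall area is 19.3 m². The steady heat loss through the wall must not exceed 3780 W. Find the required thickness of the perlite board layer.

Thermal resistances in series:
R_inner film = 1/(h_i·A) = 1/(5.16×19.3) = 0.01004 K/W
R_aluminium = L/(kA) = 0.0054/(215×19.3) = 1.301×10^-6 K/W
R_softwood = L/(kA) = 0.015/(0.128×19.3) = 0.006072 K/W
Sum of the known resistances R_other = 0.01611 K/W
Required total resistance R_tot = ΔT/Q_allow = 99/3780 = 0.02619 K/W
R_perlite board = R_tot − R_other = 0.01008 K/W
L = R·k·A = 0.01008×0.0572×19.3

L ≈ 11.1 mm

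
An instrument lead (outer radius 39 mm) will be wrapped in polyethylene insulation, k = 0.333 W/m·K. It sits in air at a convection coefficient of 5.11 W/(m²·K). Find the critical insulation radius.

For a cylinder r_cr = k/h = 0.333/5.11
r_cr = 65.2 mm; since the bare radius (39 mm) is below r_cr, adding a thin layer of insulation will *increase* heat loss.

r_cr ≈ 65.2 mm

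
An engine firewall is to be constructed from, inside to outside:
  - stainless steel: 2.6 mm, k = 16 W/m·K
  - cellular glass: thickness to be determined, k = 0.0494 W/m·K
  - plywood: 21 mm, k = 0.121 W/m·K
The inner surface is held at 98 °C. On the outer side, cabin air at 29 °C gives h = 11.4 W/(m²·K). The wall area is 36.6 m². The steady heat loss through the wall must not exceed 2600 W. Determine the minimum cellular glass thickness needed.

Model the wall as resistances in series:
R_stainless steel = L/(kA) = 0.0026/(16×36.6) = 4.44×10^-6 K/W
R_plywood = L/(kA) = 0.021/(0.121×36.6) = 0.004742 K/W
R_outer film = 1/(h_o·A) = 1/(11.4×36.6) = 0.002397 K/W
Sum of the known resistances R_other = 0.007143 K/W
Required total resistance R_tot = ΔT/Q_allow = 69/2600 = 0.02654 K/W
R_cellular glass = R_tot − R_other = 0.0194 K/W
L = R·k·A = 0.0194×0.0494×36.6

L ≈ 35.1 mm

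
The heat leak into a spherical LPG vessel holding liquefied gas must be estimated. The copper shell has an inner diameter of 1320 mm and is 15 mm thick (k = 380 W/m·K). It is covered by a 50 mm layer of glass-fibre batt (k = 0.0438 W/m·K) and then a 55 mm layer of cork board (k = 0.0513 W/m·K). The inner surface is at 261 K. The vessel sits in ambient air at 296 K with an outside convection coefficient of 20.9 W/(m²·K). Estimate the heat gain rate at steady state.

Q ≈ 102 W

Radial (spherical) resistances in series:
R_copper shell = (1/0.66 − 1/0.675)/(4π×380) = 7.051×10^-6 K/W
R_glass-fibre batt = (1/0.675 − 1/0.725)/(4π×0.0438) = 0.1856 K/W
R_cork board = (1/0.725 − 1/0.78)/(4π×0.0513) = 0.1509 K/W
R_outer film = 1/(h·4πr_o²) = 1/(20.9×4π×0.78²) = 0.006258 K/W
R_total = 0.3428 K/W
Q = ΔT/R_total = 35/0.3428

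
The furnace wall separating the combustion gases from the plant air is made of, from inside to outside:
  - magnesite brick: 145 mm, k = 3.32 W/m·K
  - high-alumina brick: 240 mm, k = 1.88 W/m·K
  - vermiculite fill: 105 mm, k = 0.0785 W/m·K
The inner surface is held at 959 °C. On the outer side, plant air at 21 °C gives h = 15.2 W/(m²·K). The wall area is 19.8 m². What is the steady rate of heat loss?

Q ≈ 11800 W

Using the resistance-network approach (series):
R_magnesite brick = L/(kA) = 0.145/(3.32×19.8) = 0.002206 K/W
R_high-alumina brick = L/(kA) = 0.24/(1.88×19.8) = 0.006447 K/W
R_vermiculite fill = L/(kA) = 0.105/(0.0785×19.8) = 0.06755 K/W
R_outer film = 1/(h_o·A) = 1/(15.2×19.8) = 0.003323 K/W
R_total = 0.07953 K/W
Q = ΔT / R_total = 938 / 0.07953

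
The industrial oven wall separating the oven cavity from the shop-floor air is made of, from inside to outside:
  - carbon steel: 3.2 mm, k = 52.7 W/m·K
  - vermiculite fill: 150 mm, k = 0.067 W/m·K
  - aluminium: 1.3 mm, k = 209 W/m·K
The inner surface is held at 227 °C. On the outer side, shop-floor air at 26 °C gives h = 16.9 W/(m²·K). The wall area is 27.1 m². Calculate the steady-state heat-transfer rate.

Q ≈ 2370 W

Model the wall as resistances in series:
R_carbon steel = L/(kA) = 0.0032/(52.7×27.1) = 2.241×10^-6 K/W
R_vermiculite fill = L/(kA) = 0.15/(0.067×27.1) = 0.08261 K/W
R_aluminium = L/(kA) = 0.0013/(209×27.1) = 2.295×10^-7 K/W
R_outer film = 1/(h_o·A) = 1/(16.9×27.1) = 0.002183 K/W
R_total = 0.0848 K/W
Q = ΔT / R_total = 201 / 0.0848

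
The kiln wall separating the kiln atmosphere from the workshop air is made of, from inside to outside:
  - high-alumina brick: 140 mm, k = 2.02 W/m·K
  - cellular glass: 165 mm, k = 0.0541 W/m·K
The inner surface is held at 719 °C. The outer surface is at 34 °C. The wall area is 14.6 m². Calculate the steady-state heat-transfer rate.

Q ≈ 3210 W

Model the wall as resistances in series:
R_high-alumina brick = L/(kA) = 0.14/(2.02×14.6) = 0.004747 K/W
R_cellular glass = L/(kA) = 0.165/(0.0541×14.6) = 0.2089 K/W
R_total = 0.2136 K/W
Q = ΔT / R_total = 685 / 0.2136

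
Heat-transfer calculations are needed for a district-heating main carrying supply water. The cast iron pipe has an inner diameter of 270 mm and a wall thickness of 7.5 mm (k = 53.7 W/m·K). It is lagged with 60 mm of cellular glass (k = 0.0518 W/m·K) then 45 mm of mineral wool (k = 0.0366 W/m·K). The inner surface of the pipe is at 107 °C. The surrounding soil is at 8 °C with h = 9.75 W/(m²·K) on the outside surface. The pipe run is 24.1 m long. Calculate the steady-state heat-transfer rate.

Cylindrical conduction, so R = ln(r₂/r₁)/(2πkL) per layer, in series:
R_cast iron pipe wall = ln(142.5/135)/(2π×53.7×24.1) = 6.649×10^-6 K/W
R_cellular glass = ln(202.5/142.5)/(2π×0.0518×24.1) = 0.0448 K/W
R_mineral wool = ln(247.5/202.5)/(2π×0.0366×24.1) = 0.03621 K/W
R_outer film = 1/(h_o·2πr_oL) = 1/(9.75×2π×0.2475×24.1) = 0.002737 K/W
R_total = 0.08375 K/W
Q = ΔT/R_total = 99/0.08375

Q ≈ 1180 W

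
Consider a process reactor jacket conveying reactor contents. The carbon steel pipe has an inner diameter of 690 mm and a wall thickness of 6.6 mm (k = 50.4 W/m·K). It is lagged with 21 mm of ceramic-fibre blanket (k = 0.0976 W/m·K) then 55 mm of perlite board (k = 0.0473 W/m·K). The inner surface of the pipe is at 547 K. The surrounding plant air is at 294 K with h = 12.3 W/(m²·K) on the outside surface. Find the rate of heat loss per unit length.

Radial resistances (cylindrical: R_cond = ln(r_o/r_i)/(2πkL), R_conv = 1/(h·2πrL)):
R_carbon steel pipe wall = ln(351.6/345)/(2π×50.4×1) = 5.984×10^-5 K/W
R_ceramic-fibre blanket = ln(372.6/351.6)/(2π×0.0976×1) = 0.0946 K/W
R_perlite board = ln(427.6/372.6)/(2π×0.0473×1) = 0.4633 K/W
R_outer film = 1/(h_o·2πr_oL) = 1/(12.3×2π×0.4276×1) = 0.03026 K/W
R_total = 0.5882 K/W
Q = ΔT/R_total = 253/0.5882

q′ ≈ 430 W/m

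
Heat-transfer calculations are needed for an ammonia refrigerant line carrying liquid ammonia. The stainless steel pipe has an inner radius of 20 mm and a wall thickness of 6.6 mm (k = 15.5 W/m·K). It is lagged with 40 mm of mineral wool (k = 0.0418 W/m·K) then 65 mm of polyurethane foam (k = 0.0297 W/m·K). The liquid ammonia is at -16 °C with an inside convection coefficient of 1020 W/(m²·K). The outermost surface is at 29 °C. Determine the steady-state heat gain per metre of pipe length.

q′ ≈ 6.29 W/m

Cylindrical conduction, so R = ln(r₂/r₁)/(2πkL) per layer, in series:
R_inner film = 1/(h_i·2πr₁L) = 1/(1020×2π×0.02×1) = 0.007802 K/W
R_stainless steel pipe wall = ln(26.6/20)/(2π×15.5×1) = 0.002928 K/W
R_mineral wool = ln(66.6/26.6)/(2π×0.0418×1) = 3.495 K/W
R_polyurethane foam = ln(131.6/66.6)/(2π×0.0297×1) = 3.65 K/W
R_total = 7.155 K/W
Q = ΔT/R_total = 45/7.155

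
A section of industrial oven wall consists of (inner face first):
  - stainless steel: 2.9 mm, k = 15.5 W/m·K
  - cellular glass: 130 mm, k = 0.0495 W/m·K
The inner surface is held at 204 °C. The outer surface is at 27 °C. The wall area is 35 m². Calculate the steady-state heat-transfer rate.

Thermal resistances in series:
R_stainless steel = L/(kA) = 0.0029/(15.5×35) = 5.346×10^-6 K/W
R_cellular glass = L/(kA) = 0.13/(0.0495×35) = 0.07504 K/W
R_total = 0.07504 K/W
Q = ΔT / R_total = 177 / 0.07504

Q ≈ 2360 W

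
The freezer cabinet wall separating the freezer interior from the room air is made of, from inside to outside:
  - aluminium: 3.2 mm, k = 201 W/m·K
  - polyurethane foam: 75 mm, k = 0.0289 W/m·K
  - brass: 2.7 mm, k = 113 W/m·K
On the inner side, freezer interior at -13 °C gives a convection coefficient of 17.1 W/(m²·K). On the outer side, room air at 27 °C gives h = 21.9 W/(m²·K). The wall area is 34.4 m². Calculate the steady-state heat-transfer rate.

Thermal resistances in series:
R_inner film = 1/(h_i·A) = 1/(17.1×34.4) = 0.0017 K/W
R_aluminium = L/(kA) = 0.0032/(201×34.4) = 4.628×10^-7 K/W
R_polyurethane foam = L/(kA) = 0.075/(0.0289×34.4) = 0.07544 K/W
R_brass = L/(kA) = 0.0027/(113×34.4) = 6.946×10^-7 K/W
R_outer film = 1/(h_o·A) = 1/(21.9×34.4) = 0.001327 K/W
R_total = 0.07847 K/W
Q = ΔT / R_total = 40 / 0.07847

Q ≈ 510 W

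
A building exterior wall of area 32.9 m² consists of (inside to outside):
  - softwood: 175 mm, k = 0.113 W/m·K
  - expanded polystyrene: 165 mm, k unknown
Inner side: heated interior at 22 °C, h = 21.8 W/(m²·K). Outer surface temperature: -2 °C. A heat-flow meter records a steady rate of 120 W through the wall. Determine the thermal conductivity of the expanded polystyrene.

k ≈ 0.0331 W/(m·K)

Using the resistance-network approach (series):
R_inner film = 1/(h_i·A) = 1/(21.8×32.9) = 0.001394 K/W
R_softwood = L/(kA) = 0.175/(0.113×32.9) = 0.04707 K/W
Sum of known resistances R_other = 0.04847 K/W
Total R = ΔT/Q = 24/120 = 0.2 K/W
R_expanded polystyrene = R_total − R_other = 0.1515 K/W
k = L/(R·A) = 0.165/(0.1515×32.9)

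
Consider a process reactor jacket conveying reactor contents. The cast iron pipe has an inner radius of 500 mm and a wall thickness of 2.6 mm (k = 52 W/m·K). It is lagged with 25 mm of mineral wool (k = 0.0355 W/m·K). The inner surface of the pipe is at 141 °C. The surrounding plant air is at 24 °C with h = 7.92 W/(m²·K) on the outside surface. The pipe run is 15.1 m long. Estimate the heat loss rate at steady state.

Cylindrical conduction, so R = ln(r₂/r₁)/(2πkL) per layer, in series:
R_cast iron pipe wall = ln(502.6/500)/(2π×52×15.1) = 1.051×10^-6 K/W
R_mineral wool = ln(527.6/502.6)/(2π×0.0355×15.1) = 0.01441 K/W
R_outer film = 1/(h_o·2πr_oL) = 1/(7.92×2π×0.5276×15.1) = 0.002522 K/W
R_total = 0.01694 K/W
Q = ΔT/R_total = 117/0.01694

Q ≈ 6910 W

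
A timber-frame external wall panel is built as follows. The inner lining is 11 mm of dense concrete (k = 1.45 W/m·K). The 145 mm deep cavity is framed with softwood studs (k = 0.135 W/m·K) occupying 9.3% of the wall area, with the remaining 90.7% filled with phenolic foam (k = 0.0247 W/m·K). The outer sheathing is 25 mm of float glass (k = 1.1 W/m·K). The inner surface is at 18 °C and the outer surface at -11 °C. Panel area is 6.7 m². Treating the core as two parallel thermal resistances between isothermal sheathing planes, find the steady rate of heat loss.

Q ≈ 46.5 W

Sheathing layers in series; stud and cavity paths in parallel between them.
R_inner = 0.011/(1.45×6.7) = 0.001132 K/W
R_stud  = 0.145/(0.135×0.093×6.7) = 1.724 K/W
R_cav   = 0.145/(0.0247×0.907×6.7) = 0.966 K/W
1/R_core = 1/R_stud + 1/R_cav → R_core = 0.6191 K/W
R_outer = 0.025/(1.1×6.7) = 0.003392 K/W
R_total = 0.6236 K/W
Q = ΔT/R_total = 29/0.6236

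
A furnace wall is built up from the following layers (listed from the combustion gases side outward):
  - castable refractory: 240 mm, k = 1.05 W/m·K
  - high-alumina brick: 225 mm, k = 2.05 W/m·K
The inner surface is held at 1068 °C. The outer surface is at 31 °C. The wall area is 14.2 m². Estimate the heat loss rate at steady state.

Series thermal resistances:
R_castable refractory = L/(kA) = 0.24/(1.05×14.2) = 0.0161 K/W
R_high-alumina brick = L/(kA) = 0.225/(2.05×14.2) = 0.007729 K/W
R_total = 0.02383 K/W
Q = ΔT / R_total = 1037 / 0.02383

Q ≈ 43500 W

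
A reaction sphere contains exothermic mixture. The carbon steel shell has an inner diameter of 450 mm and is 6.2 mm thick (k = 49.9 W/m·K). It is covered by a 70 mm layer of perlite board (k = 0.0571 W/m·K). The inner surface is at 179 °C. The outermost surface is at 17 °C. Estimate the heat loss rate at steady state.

Q ≈ 116 W

For a spherical shell R = (1/r₁ − 1/r₂)/(4πk); film R = 1/(h·4πr²). In series:
R_carbon steel shell = (1/0.225 − 1/0.2312)/(4π×49.9) = 1.901×10^-4 K/W
R_perlite board = (1/0.2312 − 1/0.3012)/(4π×0.0571) = 1.401 K/W
R_total = 1.401 K/W
Q = ΔT/R_total = 162/1.401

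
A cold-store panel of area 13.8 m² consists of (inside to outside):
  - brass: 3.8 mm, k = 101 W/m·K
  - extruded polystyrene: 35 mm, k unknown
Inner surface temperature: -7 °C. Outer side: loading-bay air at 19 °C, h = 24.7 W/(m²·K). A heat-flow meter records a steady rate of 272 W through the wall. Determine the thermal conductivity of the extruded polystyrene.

k ≈ 0.0274 W/(m·K)

Model the wall as resistances in series:
R_brass = L/(kA) = 0.0038/(101×13.8) = 2.726×10^-6 K/W
R_outer film = 1/(h_o·A) = 1/(24.7×13.8) = 0.002934 K/W
Sum of known resistances R_other = 0.002936 K/W
Total R = ΔT/Q = 26/272 = 0.09559 K/W
R_extruded polystyrene = R_total − R_other = 0.09265 K/W
k = L/(R·A) = 0.035/(0.09265×13.8)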